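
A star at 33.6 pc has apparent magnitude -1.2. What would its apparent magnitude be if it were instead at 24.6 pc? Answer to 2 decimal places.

m ≈ -1.88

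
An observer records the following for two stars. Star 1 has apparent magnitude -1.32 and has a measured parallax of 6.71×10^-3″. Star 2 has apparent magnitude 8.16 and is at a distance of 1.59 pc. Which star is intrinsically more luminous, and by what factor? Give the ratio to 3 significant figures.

Star 1: d = 1/p = 1/6.71×10^-3″ = 149.0 pc
Star 1: M = m − 5 log₁₀ d + 5 = -1.32 − 5·2.1733 + 5 = -7.186
Star 2: M = m − 5 log₁₀ d + 5 = 8.16 − 5·0.2014 + 5 = 12.153
ΔM = M_1 − M_2 = -7.186 − (12.153) = -19.339; smaller M is more luminous → Star 1.
L ratio = 10^(0.4 |ΔM|) = 10^7.736 = 5.442×10^7

Star 1 is more luminous, by a factor of 5.44×10^7.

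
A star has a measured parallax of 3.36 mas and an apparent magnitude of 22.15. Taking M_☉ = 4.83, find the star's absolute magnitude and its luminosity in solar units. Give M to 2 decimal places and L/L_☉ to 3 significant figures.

M ≈ 14.78; L/L_☉ ≈ 1.05×10^-4

d = 1/p = 1000/3.36 mas = 297.6 pc
M = m − 5 log₁₀ d + 5 = 22.15 − 5·2.4737 + 5 = 14.782
M − M_☉ = 14.782 − 4.83 = 9.952
L/L_☉ = 10^(−0.4 × 9.952) = 1.045×10^-4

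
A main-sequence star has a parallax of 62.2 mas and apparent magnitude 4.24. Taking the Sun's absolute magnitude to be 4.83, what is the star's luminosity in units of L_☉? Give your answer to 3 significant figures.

d = 1/p = 1000/62.2 mas = 16.08 pc
M = m − 5 log₁₀ d + 5 = 4.24 − 5·1.2062 + 5 = 3.209
M − M_☉ = 3.209 − 4.83 = -1.621
L/L_☉ = 10^(−0.4 × -1.621) = 4.451

L/L_☉ ≈ 4.45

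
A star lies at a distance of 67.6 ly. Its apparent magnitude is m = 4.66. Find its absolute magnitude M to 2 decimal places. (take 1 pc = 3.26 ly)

M ≈ 3.08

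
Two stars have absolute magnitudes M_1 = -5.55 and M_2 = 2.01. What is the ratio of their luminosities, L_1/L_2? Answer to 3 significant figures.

L_1/L_2 ≈ 1060

ΔM = M_1 − M_2 = -7.56
L_1/L_2 = 10^(−0.4 ΔM) = 10^3.024 = 1057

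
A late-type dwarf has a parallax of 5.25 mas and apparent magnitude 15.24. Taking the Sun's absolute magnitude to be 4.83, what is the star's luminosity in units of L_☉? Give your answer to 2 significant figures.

L/L_☉ ≈ 0.025

d = 1/p = 1000/5.25 mas = 190.5 pc
M = m − 5 log₁₀ d + 5 = 15.24 − 5·2.2798 + 5 = 8.841
M − M_☉ = 8.841 − 4.83 = 4.011
L/L_☉ = 10^(−0.4 × 4.011) = 0.02487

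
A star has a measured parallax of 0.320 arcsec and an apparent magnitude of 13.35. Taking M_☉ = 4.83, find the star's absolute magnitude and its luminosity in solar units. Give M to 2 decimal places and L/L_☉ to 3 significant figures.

M ≈ 15.88; L/L_☉ ≈ 3.82×10^-5

d = 1/p = 1/0.320″ = 3.125 pc
M = m − 5 log₁₀ d + 5 = 13.35 − 5·0.4949 + 5 = 15.876
M − M_☉ = 15.876 − 4.83 = 11.046
L/L_☉ = 10^(−0.4 × 11.046) = 3.817×10^-5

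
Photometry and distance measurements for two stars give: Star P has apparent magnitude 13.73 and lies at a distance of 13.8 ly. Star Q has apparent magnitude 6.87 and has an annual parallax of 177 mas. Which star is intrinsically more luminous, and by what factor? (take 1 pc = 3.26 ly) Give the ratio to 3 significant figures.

Star Q is more luminous, by a factor of 988.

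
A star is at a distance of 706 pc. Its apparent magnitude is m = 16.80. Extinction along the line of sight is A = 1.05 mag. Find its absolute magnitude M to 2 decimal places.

M ≈ 6.51

5 log₁₀(d/10 pc) = 5 log₁₀(706.0) − 5 = 9.244
M = m − 5 log₁₀(d/10) − A = 16.80 − 9.244 − 1.05 = 6.506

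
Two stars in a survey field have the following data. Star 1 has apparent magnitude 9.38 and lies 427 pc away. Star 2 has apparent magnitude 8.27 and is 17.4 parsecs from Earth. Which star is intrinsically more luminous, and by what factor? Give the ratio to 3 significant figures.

Star 1 is more luminous, by a factor of 217.

Star 1: M = m − 5 log₁₀ d + 5 = 9.38 − 5·2.6304 + 5 = 1.228
Star 2: M = m − 5 log₁₀ d + 5 = 8.27 − 5·1.2405 + 5 = 7.067
ΔM = M_1 − M_2 = 1.228 − (7.067) = -5.839; smaller M is more luminous → Star 1.
L ratio = 10^(0.4 |ΔM|) = 10^2.336 = 216.6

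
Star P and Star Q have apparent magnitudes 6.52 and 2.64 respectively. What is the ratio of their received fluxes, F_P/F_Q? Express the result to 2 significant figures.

F_P/F_Q ≈ 0.028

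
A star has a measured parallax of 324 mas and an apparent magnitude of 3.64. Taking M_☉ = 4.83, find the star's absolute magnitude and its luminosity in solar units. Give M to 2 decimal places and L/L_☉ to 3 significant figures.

d = 1/p = 1000/324 mas = 3.086 pc
M = m − 5 log₁₀ d + 5 = 3.64 − 5·0.4895 + 5 = 6.193
M − M_☉ = 6.193 − 4.83 = 1.363
L/L_☉ = 10^(−0.4 × 1.363) = 0.2850

M ≈ 6.19; L/L_☉ ≈ 0.285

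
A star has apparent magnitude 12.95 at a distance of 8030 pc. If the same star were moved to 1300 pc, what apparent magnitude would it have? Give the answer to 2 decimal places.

m ≈ 9.00

Flux ∝ 1/d², so Δm = 5 log₁₀(d₂/d₁) = 5 log₁₀(1300/8030) = -3.954
m₂ = m₁ + Δm = 12.95 + (-3.954) = 8.996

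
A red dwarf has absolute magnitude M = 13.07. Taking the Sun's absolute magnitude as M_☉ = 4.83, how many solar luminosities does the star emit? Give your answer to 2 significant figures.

L/L_☉ ≈ 5.1×10^-4

M − M_☉ = 13.07 − 4.83 = 8.240
L/L_☉ = 10^(−0.4 (M − M_☉)) = 10^-3.296 = 5.058×10^-4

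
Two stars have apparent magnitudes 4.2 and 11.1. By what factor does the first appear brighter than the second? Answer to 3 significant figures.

Magnitude difference = -6.9
Flux ratio = 10^(−0.4 Δm) = 10^(−0.4 × -6.9) = 10^2.760 = 575.4

575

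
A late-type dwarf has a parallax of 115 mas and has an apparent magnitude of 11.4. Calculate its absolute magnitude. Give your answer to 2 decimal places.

M ≈ 11.70

p = 115 mas = 0.115″ → d = 1/p = 8.696 pc
5 log₁₀(d/10 pc) = 5 log₁₀(8.696) − 5 = -0.303
M = m − 5 log₁₀(d/10) = 11.4 + 0.303 = 11.703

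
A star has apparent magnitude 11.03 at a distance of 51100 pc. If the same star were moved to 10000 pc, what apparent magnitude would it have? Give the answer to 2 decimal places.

Flux ∝ 1/d², so Δm = 5 log₁₀(d₂/d₁) = 5 log₁₀(10000/51100) = -3.542
m₂ = m₁ + Δm = 11.03 + (-3.542) = 7.488

m ≈ 7.49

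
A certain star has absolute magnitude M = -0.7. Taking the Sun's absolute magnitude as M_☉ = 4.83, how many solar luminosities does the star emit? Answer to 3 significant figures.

L/L_☉ ≈ 163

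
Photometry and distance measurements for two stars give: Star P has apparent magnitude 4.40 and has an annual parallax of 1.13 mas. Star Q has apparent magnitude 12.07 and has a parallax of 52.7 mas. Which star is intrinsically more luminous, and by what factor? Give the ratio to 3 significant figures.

Star P: p = 1.13 mas = 1.13×10^-3″ → d = 1/p = 885.0 pc
Star P: M = m − 5 log₁₀ d + 5 = 4.40 − 5·2.9469 + 5 = -5.335
Star Q: p = 52.7 mas = 0.0527″ → d = 1/p = 18.98 pc
Star Q: M = m − 5 log₁₀ d + 5 = 12.07 − 5·1.2782 + 5 = 10.679
ΔM = M_P − M_Q = -5.335 − (10.679) = -16.014; smaller M is more luminous → Star P.
L ratio = 10^(0.4 |ΔM|) = 10^6.405 = 2.544×10^6

Star P is more luminous, by a factor of 2.54×10^6.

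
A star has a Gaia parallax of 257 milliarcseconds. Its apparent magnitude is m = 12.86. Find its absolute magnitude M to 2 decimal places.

p = 257 mas = 0.257″ → d = 1/p = 3.891 pc
5 log₁₀(d/10 pc) = 5 log₁₀(3.891) − 5 = -2.050
M = m − 5 log₁₀(d/10) = 12.86 + 2.050 = 14.910

M ≈ 14.91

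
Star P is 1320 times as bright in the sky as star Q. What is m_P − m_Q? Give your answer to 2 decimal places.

m_P − m_Q ≈ -7.80

Pogson: Δm = −2.5 log₁₀(ratio) = −2.5 log₁₀(1320) = −2.5 × 3.1206 = -7.801
Star P is brighter, so it has the smaller magnitude: the difference is negative.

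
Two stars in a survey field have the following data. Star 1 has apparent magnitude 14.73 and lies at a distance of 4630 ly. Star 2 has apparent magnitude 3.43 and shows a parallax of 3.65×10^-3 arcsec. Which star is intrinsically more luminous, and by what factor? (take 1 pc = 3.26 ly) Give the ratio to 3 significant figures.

Star 1: d = 4630 ly / 3.26 = 1420 pc
Star 1: M = m − 5 log₁₀ d + 5 = 14.73 − 5·3.1524 + 5 = 3.968
Star 2: d = 1/p = 1/3.65×10^-3″ = 274.0 pc
Star 2: M = m − 5 log₁₀ d + 5 = 3.43 − 5·2.4377 + 5 = -3.759
ΔM = M_1 − M_2 = 3.968 − (-3.759) = 7.727; smaller M is more luminous → Star 2.
L ratio = 10^(0.4 |ΔM|) = 10^3.091 = 1232

Star 2 is more luminous, by a factor of 1230.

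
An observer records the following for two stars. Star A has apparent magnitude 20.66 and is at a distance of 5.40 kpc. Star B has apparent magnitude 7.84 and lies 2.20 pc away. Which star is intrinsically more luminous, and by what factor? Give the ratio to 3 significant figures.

Star A: d = 5.40 kpc = 5400 pc
Star A: M = m − 5 log₁₀ d + 5 = 20.66 − 5·3.7324 + 5 = 6.998
Star B: M = m − 5 log₁₀ d + 5 = 7.84 − 5·0.3424 + 5 = 11.128
ΔM = M_A − M_B = 6.998 − (11.128) = -4.130; smaller M is more luminous → Star A.
L ratio = 10^(0.4 |ΔM|) = 10^1.652 = 44.87

Star A is more luminous, by a factor of 44.9.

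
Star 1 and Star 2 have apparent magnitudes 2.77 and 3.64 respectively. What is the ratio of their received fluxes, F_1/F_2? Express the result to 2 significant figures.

F_1/F_2 ≈ 2.2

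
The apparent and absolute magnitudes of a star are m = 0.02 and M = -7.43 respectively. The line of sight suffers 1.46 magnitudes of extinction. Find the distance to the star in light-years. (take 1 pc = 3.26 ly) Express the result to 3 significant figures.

m − M = 5 log₁₀(d/10 pc) + A  ⇒  0.02 − (-7.43) − 1.46 = 5 log₁₀(d/10)
5.990 = 5 log₁₀(d/10)
log₁₀ d = (m − M − A)/5 + 1 = 2.1980
d = 10^2.1980 = 157.8 pc
= 514.3 ly

d ≈ 514 ly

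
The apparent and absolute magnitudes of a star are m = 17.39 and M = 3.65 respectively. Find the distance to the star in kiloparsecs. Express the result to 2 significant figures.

Distance modulus: m − M = 17.39 − (3.65) = 13.740
m − M = 5 log₁₀ d − 5
log₁₀ d = (m − M)/5 + 1 = 3.7480
d = 10^3.7480 = 5598 pc
= 5.598 kpc

d ≈ 5.6 kpc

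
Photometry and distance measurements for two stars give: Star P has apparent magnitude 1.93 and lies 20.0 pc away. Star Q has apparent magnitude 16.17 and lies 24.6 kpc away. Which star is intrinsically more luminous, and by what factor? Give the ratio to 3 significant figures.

Star Q is more luminous, by a factor of 3.05.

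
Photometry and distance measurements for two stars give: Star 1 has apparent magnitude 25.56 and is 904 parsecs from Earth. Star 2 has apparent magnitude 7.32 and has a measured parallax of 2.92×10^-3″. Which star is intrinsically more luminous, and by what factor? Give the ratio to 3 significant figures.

Star 1: M = m − 5 log₁₀ d + 5 = 25.56 − 5·2.9562 + 5 = 15.779
Star 2: d = 1/p = 1/2.92×10^-3″ = 342.5 pc
Star 2: M = m − 5 log₁₀ d + 5 = 7.32 − 5·2.5346 + 5 = -0.353
ΔM = M_1 − M_2 = 15.779 − (-0.353) = 16.132; smaller M is more luminous → Star 2.
L ratio = 10^(0.4 |ΔM|) = 10^6.453 = 2.837×10^6

Star 2 is more luminous, by a factor of 2.84×10^6.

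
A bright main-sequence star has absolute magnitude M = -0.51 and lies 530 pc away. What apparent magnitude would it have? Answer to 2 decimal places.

m = M + 5 log₁₀ d − 5 = -0.51 + 5·2.7243 − 5 = 8.111

m ≈ 8.11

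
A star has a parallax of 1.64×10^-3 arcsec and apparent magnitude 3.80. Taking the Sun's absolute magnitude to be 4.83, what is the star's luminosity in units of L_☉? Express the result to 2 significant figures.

L/L_☉ ≈ 9600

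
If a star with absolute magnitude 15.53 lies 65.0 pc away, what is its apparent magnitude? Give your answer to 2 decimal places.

m = M + 5 log₁₀ d − 5 = 15.53 + 5·1.8129 − 5 = 19.595

m ≈ 19.59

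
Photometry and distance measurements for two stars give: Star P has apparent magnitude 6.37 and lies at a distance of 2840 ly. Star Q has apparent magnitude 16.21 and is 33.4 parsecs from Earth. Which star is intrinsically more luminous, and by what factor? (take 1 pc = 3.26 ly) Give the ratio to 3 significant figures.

Star P is more luminous, by a factor of 5.87×10^6.

Star P: d = 2840 ly / 3.26 = 871.2 pc
Star P: M = m − 5 log₁₀ d + 5 = 6.37 − 5·2.9401 + 5 = -3.331
Star Q: M = m − 5 log₁₀ d + 5 = 16.21 − 5·1.5237 + 5 = 13.591
ΔM = M_P − M_Q = -3.331 − (13.591) = -16.922; smaller M is more luminous → Star P.
L ratio = 10^(0.4 |ΔM|) = 10^6.769 = 5.871×10^6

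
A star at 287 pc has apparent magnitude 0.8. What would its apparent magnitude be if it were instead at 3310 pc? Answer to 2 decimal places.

m ≈ 6.11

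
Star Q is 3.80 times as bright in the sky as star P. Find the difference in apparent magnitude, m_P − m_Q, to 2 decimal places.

m_P − m_Q ≈ 1.45

Pogson: Δm = −2.5 log₁₀(ratio) = −2.5 log₁₀(3.80) = −2.5 × 0.5798 = -1.449
Star Q is brighter so has the smaller magnitude: m_P − m_Q is positive.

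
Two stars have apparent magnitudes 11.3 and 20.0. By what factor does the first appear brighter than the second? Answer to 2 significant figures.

3000

Δm = 11.3 − (20.0) = -8.7
Flux ratio = 10^(−0.4 Δm) = 10^(−0.4 × -8.7) = 10^3.480 = 3020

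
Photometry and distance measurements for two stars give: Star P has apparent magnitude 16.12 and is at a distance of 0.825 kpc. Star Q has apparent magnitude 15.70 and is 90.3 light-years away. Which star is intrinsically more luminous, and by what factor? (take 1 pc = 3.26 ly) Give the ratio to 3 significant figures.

Star P is more luminous, by a factor of 603.

Star P: d = 0.825 kpc = 825.0 pc
Star P: M = m − 5 log₁₀ d + 5 = 16.12 − 5·2.9165 + 5 = 6.538
Star Q: d = 90.3 ly / 3.26 = 27.70 pc
Star Q: M = m − 5 log₁₀ d + 5 = 15.70 − 5·1.4425 + 5 = 13.488
ΔM = M_P − M_Q = 6.538 − (13.488) = -6.950; smaller M is more luminous → Star P.
L ratio = 10^(0.4 |ΔM|) = 10^2.780 = 602.5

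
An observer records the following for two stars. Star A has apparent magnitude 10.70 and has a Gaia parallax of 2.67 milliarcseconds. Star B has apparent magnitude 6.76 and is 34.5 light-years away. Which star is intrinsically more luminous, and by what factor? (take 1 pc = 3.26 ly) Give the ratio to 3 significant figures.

Star A is more luminous, by a factor of 33.2.

Star A: p = 2.67 mas = 2.67×10^-3″ → d = 1/p = 374.5 pc
Star A: M = m − 5 log₁₀ d + 5 = 10.70 − 5·2.5735 + 5 = 2.833
Star B: d = 34.5 ly / 3.26 = 10.58 pc
Star B: M = m − 5 log₁₀ d + 5 = 6.76 − 5·1.0246 + 5 = 6.637
ΔM = M_A − M_B = 2.833 − (6.637) = -3.804; smaller M is more luminous → Star A.
L ratio = 10^(0.4 |ΔM|) = 10^1.522 = 33.25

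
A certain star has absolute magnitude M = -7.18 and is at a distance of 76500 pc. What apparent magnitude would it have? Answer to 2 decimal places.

m ≈ 12.24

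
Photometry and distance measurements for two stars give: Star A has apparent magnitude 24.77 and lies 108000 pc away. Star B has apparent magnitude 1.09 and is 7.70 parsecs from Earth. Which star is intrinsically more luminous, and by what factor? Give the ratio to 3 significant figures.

Star B is more luminous, by a factor of 15.1.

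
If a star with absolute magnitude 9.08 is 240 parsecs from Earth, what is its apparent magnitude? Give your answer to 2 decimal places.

m ≈ 15.98

m = M + 5 log₁₀ d − 5 = 9.08 + 5·2.3802 − 5 = 15.981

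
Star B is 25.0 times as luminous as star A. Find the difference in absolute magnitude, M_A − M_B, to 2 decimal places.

M_A − M_B ≈ 3.49

Pogson: ΔM = −2.5 log₁₀(ratio) = −2.5 log₁₀(25.0) = −2.5 × 1.3979 = -3.495
Star B is brighter so has the smaller magnitude: M_A − M_B is positive.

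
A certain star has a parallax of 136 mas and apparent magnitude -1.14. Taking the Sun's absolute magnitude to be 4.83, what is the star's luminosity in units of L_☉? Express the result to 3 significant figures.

d = 1/p = 1000/136 mas = 7.353 pc
M = m − 5 log₁₀ d + 5 = -1.14 − 5·0.8665 + 5 = -0.472
M − M_☉ = -0.472 − 4.83 = -5.302
L/L_☉ = 10^(−0.4 × -5.302) = 132.1

L/L_☉ ≈ 132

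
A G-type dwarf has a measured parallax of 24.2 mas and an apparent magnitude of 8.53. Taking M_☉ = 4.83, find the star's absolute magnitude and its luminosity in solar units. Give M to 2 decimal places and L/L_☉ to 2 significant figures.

d = 1/p = 1000/24.2 mas = 41.32 pc
M = m − 5 log₁₀ d + 5 = 8.53 − 5·1.6162 + 5 = 5.449
M − M_☉ = 5.449 − 4.83 = 0.619
L/L_☉ = 10^(−0.4 × 0.619) = 0.5654

M ≈ 5.45; L/L_☉ ≈ 0.57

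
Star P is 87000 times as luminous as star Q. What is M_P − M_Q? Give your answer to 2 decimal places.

M_P − M_Q ≈ -12.35

Pogson: ΔM = −2.5 log₁₀(ratio) = −2.5 log₁₀(87000) = −2.5 × 4.9395 = -12.349
Star P is brighter, so it has the smaller magnitude: the difference is negative.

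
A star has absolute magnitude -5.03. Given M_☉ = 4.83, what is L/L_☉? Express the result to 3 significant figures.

M − M_☉ = -5.03 − 4.83 = -9.860
L/L_☉ = 10^(−0.4 (M − M_☉)) = 10^3.944 = 8790

L/L_☉ ≈ 8790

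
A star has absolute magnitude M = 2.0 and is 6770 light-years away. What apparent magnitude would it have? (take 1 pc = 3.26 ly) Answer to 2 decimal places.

m ≈ 13.59

d = 6770 ly / 3.26 = 2077 pc
m = M + 5 log₁₀ d − 5 = 2.0 + 5·3.3174 − 5 = 13.587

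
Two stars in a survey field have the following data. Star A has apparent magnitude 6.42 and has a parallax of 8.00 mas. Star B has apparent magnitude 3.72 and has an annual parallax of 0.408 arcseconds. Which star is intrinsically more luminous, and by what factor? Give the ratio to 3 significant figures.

Star A: p = 8.00 mas = 8.00×10^-3″ → d = 1/p = 125.0 pc
Star A: M = m − 5 log₁₀ d + 5 = 6.42 − 5·2.0969 + 5 = 0.935
Star B: d = 1/p = 1/0.408″ = 2.451 pc
Star B: M = m − 5 log₁₀ d + 5 = 3.72 − 5·0.3893 + 5 = 6.773
ΔM = M_A − M_B = 0.935 − (6.773) = -5.838; smaller M is more luminous → Star A.
L ratio = 10^(0.4 |ΔM|) = 10^2.335 = 216.3

Star A is more luminous, by a factor of 216.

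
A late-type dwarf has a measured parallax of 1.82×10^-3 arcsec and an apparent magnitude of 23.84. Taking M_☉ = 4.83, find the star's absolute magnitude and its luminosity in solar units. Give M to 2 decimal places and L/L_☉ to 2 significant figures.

d = 1/p = 1/1.82×10^-3″ = 549.5 pc
M = m − 5 log₁₀ d + 5 = 23.84 − 5·2.7399 + 5 = 15.140
M − M_☉ = 15.140 − 4.83 = 10.310
L/L_☉ = 10^(−0.4 × 10.310) = 7.514×10^-5

M ≈ 15.14; L/L_☉ ≈ 7.5×10^-5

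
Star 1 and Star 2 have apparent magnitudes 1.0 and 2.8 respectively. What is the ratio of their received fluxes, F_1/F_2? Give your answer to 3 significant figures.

Magnitude difference = -1.8
Flux ratio = 10^(−0.4 Δm) = 10^(−0.4 × -1.8) = 10^0.720 = 5.248

F_1/F_2 ≈ 5.25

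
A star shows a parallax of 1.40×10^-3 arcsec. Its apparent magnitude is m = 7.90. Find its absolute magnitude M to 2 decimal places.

d = 1/p = 1/1.40×10^-3″ = 714.3 pc
5 log₁₀(d/10 pc) = 5 log₁₀(714.3) − 5 = 9.269
M = m − 5 log₁₀(d/10) = 7.90 − 9.269 = -1.369

M ≈ -1.37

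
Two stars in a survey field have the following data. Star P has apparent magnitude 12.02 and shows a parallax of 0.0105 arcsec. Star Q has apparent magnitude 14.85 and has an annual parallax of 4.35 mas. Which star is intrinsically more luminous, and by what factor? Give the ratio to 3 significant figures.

Star P: d = 1/p = 1/0.0105″ = 95.24 pc
Star P: M = m − 5 log₁₀ d + 5 = 12.02 − 5·1.9788 + 5 = 7.126
Star Q: p = 4.35 mas = 4.35×10^-3″ → d = 1/p = 229.9 pc
Star Q: M = m − 5 log₁₀ d + 5 = 14.85 − 5·2.3615 + 5 = 8.042
ΔM = M_P − M_Q = 7.126 − (8.042) = -0.916; smaller M is more luminous → Star P.
L ratio = 10^(0.4 |ΔM|) = 10^0.367 = 2.326

Star P is more luminous, by a factor of 2.33.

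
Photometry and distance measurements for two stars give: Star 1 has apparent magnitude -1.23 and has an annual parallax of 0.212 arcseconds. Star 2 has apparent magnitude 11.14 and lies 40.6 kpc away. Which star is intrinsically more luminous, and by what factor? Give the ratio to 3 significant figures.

Star 2 is more luminous, by a factor of 835.

Star 1: d = 1/p = 1/0.212″ = 4.717 pc
Star 1: M = m − 5 log₁₀ d + 5 = -1.23 − 5·0.6737 + 5 = 0.402
Star 2: d = 40.6 kpc = 40600 pc
Star 2: M = m − 5 log₁₀ d + 5 = 11.14 − 5·4.6085 + 5 = -6.903
ΔM = M_1 − M_2 = 0.402 − (-6.903) = 7.304; smaller M is more luminous → Star 2.
L ratio = 10^(0.4 |ΔM|) = 10^2.922 = 835.1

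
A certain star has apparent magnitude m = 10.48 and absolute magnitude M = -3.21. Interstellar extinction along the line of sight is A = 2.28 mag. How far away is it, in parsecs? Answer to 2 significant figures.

d ≈ 1900 pc

m − M = 5 log₁₀(d/10 pc) + A  ⇒  10.48 − (-3.21) − 2.28 = 5 log₁₀(d/10)
11.410 = 5 log₁₀(d/10)
log₁₀ d = (m − M − A)/5 + 1 = 3.2820
d = 10^3.2820 = 1914 pc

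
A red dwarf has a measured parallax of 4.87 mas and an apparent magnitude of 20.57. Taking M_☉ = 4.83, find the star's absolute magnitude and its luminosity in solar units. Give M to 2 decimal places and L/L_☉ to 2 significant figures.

M ≈ 14.01; L/L_☉ ≈ 2.1×10^-4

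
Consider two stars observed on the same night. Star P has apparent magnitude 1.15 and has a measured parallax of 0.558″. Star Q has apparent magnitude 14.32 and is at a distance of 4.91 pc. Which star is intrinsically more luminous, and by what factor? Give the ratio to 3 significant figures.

Star P is more luminous, by a factor of 24700.

Star P: d = 1/p = 1/0.558″ = 1.792 pc
Star P: M = m − 5 log₁₀ d + 5 = 1.15 − 5·0.2534 + 5 = 4.883
Star Q: M = m − 5 log₁₀ d + 5 = 14.32 − 5·0.6911 + 5 = 15.865
ΔM = M_P − M_Q = 4.883 − (15.865) = -10.981; smaller M is more luminous → Star P.
L ratio = 10^(0.4 |ΔM|) = 10^4.393 = 24690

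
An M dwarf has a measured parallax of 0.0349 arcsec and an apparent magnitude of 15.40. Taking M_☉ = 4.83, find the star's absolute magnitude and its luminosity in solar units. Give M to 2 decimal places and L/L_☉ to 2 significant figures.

M ≈ 13.11; L/L_☉ ≈ 4.9×10^-4

d = 1/p = 1/0.0349″ = 28.65 pc
M = m − 5 log₁₀ d + 5 = 15.40 − 5·1.4572 + 5 = 13.114
M − M_☉ = 13.114 − 4.83 = 8.284
L/L_☉ = 10^(−0.4 × 8.284) = 4.857×10^-4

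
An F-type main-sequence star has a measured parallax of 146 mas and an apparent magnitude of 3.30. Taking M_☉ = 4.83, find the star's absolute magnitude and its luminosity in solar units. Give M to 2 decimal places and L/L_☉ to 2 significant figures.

M ≈ 4.12; L/L_☉ ≈ 1.9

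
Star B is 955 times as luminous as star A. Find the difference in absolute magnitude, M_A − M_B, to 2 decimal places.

M_A − M_B ≈ 7.45

Pogson: ΔM = −2.5 log₁₀(ratio) = −2.5 log₁₀(955) = −2.5 × 2.9800 = -7.450
Star B is brighter so has the smaller magnitude: M_A − M_B is positive.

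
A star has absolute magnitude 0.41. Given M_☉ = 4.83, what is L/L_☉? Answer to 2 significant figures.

L/L_☉ ≈ 59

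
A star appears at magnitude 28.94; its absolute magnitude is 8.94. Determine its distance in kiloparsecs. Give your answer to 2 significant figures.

d ≈ 100 kpc

μ = m − M = 20.000
m − M = 5 log₁₀ d − 5
log₁₀ d = (m − M)/5 + 1 = 5.0000
d = 10^5.0000 = 100000 pc
= 100.0 kpc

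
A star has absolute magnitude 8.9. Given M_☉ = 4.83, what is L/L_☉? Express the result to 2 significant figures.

M − M_☉ = 8.9 − 4.83 = 4.070
L/L_☉ = 10^(−0.4 (M − M_☉)) = 10^-1.628 = 0.02355

L/L_☉ ≈ 0.024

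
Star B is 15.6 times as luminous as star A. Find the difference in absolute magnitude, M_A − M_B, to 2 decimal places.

M_A − M_B ≈ 2.98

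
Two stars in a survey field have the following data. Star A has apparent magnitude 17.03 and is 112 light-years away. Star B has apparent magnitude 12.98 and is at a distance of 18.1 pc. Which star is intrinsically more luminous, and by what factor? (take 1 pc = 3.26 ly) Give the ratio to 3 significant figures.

Star B is more luminous, by a factor of 11.6.

Star A: d = 112 ly / 3.26 = 34.36 pc
Star A: M = m − 5 log₁₀ d + 5 = 17.03 − 5·1.5360 + 5 = 14.350
Star B: M = m − 5 log₁₀ d + 5 = 12.98 − 5·1.2577 + 5 = 11.692
ΔM = M_A − M_B = 14.350 − (11.692) = 2.658; smaller M is more luminous → Star B.
L ratio = 10^(0.4 |ΔM|) = 10^1.063 = 11.57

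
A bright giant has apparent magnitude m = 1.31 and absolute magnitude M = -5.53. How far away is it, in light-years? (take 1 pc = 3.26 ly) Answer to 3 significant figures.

d ≈ 761 ly

Distance modulus: m − M = 1.31 − (-5.53) = 6.840
m − M = 5 log₁₀ d − 5
log₁₀ d = (m − M)/5 + 1 = 2.3680
d = 10^2.3680 = 233.3 pc
= 760.7 ly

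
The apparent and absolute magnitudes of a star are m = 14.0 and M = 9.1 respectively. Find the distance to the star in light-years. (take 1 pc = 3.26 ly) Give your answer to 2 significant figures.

d ≈ 310 ly

μ = m − M = 4.900
m − M = 5 log₁₀ d − 5
log₁₀ d = (m − M)/5 + 1 = 1.9800
d = 10^1.9800 = 95.50 pc
= 311.3 ly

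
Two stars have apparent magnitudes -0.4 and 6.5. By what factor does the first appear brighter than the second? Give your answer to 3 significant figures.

Magnitude difference = -6.9
Flux ratio = 10^(−0.4 Δm) = 10^(−0.4 × -6.9) = 10^2.760 = 575.4

575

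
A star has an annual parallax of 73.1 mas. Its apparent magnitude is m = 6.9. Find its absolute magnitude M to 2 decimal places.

M ≈ 6.22

p = 73.1 mas = 0.0731″ → d = 1/p = 13.68 pc
5 log₁₀(d/10 pc) = 5 log₁₀(13.68) − 5 = 0.680
M = m − 5 log₁₀(d/10) = 6.9 − 0.680 = 6.220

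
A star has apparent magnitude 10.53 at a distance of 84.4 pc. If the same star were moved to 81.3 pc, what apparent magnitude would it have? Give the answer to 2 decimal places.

m ≈ 10.45

Flux ∝ 1/d², so Δm = 5 log₁₀(d₂/d₁) = 5 log₁₀(81.3/84.4) = -0.081
m₂ = m₁ + Δm = 10.53 + (-0.081) = 10.449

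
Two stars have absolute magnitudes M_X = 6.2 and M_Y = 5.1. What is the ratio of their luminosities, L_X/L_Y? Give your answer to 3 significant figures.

L_X/L_Y ≈ 0.363

ΔM = M_X − M_Y = 1.1
L_X/L_Y = 10^(−0.4 ΔM) = 10^-0.440 = 0.3631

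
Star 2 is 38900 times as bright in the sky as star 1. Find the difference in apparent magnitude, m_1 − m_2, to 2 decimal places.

m_1 − m_2 ≈ 11.47

Pogson: Δm = −2.5 log₁₀(ratio) = −2.5 log₁₀(38900) = −2.5 × 4.5899 = -11.475
Star 2 is brighter so has the smaller magnitude: m_1 − m_2 is positive.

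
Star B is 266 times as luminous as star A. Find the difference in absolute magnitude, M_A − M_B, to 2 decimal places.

Pogson: ΔM = −2.5 log₁₀(ratio) = −2.5 log₁₀(266) = −2.5 × 2.4249 = -6.062
Star B is brighter so has the smaller magnitude: M_A − M_B is positive.

M_A − M_B ≈ 6.06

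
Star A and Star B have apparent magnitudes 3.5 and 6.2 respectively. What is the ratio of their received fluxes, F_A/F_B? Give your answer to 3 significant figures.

F_A/F_B ≈ 12.0

Magnitude difference = -2.7
Flux ratio = 10^(−0.4 Δm) = 10^(−0.4 × -2.7) = 10^1.080 = 12.02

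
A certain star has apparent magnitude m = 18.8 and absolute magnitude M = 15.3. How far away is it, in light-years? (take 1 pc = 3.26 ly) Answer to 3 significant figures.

Distance modulus: m − M = 18.8 − (15.3) = 3.500
m − M = 5 log₁₀ d − 5
log₁₀ d = (m − M)/5 + 1 = 1.7000
d = 10^1.7000 = 50.12 pc
= 163.4 ly

d ≈ 163 ly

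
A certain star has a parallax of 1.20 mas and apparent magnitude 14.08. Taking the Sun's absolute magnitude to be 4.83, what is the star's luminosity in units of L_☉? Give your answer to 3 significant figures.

L/L_☉ ≈ 1.39

d = 1/p = 1000/1.20 mas = 833.3 pc
M = m − 5 log₁₀ d + 5 = 14.08 − 5·2.9208 + 5 = 4.476
M − M_☉ = 4.476 − 4.83 = -0.354
L/L_☉ = 10^(−0.4 × -0.354) = 1.386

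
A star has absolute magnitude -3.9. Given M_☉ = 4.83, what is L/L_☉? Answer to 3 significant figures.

L/L_☉ ≈ 3100

M − M_☉ = -3.9 − 4.83 = -8.730
L/L_☉ = 10^(−0.4 (M − M_☉)) = 10^3.492 = 3105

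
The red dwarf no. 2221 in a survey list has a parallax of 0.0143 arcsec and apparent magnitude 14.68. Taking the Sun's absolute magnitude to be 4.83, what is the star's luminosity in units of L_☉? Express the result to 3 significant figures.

L/L_☉ ≈ 5.61×10^-3

d = 1/p = 1/0.0143″ = 69.93 pc
M = m − 5 log₁₀ d + 5 = 14.68 − 5·1.8447 + 5 = 10.457
M − M_☉ = 10.457 − 4.83 = 5.627
L/L_☉ = 10^(−0.4 × 5.627) = 5.615×10^-3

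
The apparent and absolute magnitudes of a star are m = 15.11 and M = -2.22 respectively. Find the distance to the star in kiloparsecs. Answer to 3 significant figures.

Distance modulus: m − M = 15.11 − (-2.22) = 17.330
m − M = 5 log₁₀ d − 5
log₁₀ d = (m − M)/5 + 1 = 4.4660
d = 10^4.4660 = 29240 pc
= 29.24 kpc

d ≈ 29.2 kpc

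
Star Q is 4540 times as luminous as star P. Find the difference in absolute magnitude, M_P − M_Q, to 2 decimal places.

M_P − M_Q ≈ 9.14

Pogson: ΔM = −2.5 log₁₀(ratio) = −2.5 log₁₀(4540) = −2.5 × 3.6571 = -9.143
Star Q is brighter so has the smaller magnitude: M_P − M_Q is positive.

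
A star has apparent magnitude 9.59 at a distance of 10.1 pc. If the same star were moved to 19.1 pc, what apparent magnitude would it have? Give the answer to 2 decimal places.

m ≈ 10.97

Flux ∝ 1/d², so Δm = 5 log₁₀(d₂/d₁) = 5 log₁₀(19.1/10.1) = 1.384
m₂ = m₁ + Δm = 9.59 + (1.384) = 10.974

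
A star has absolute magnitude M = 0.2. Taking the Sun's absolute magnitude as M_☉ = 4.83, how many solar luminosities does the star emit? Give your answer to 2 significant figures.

L/L_☉ ≈ 71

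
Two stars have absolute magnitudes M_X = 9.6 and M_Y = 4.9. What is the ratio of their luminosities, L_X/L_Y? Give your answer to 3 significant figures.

L_X/L_Y ≈ 0.0132

ΔM = M_X − M_Y = 4.7
L_X/L_Y = 10^(−0.4 ΔM) = 10^-1.880 = 0.01318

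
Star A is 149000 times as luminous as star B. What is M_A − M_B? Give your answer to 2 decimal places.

Pogson: ΔM = −2.5 log₁₀(ratio) = −2.5 log₁₀(149000) = −2.5 × 5.1732 = -12.933
Star A is brighter, so it has the smaller magnitude: the difference is negative.

M_A − M_B ≈ -12.93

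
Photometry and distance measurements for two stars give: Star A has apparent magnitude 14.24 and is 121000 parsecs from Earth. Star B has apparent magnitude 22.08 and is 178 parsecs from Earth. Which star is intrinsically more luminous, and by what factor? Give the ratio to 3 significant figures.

Star A is more luminous, by a factor of 6.32×10^8.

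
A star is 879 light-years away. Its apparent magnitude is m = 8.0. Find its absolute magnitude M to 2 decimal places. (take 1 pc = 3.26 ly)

M ≈ 0.85

d = 879 ly / 3.26 = 269.6 pc
5 log₁₀(d/10 pc) = 5 log₁₀(269.6) − 5 = 7.154
M = m − 5 log₁₀(d/10) = 8.0 − 7.154 = 0.846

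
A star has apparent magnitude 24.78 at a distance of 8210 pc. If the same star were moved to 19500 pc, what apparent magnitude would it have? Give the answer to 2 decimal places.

m ≈ 26.66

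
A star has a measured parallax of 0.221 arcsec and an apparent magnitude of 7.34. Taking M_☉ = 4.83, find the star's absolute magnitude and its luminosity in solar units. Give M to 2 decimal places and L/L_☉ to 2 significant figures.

d = 1/p = 1/0.221″ = 4.525 pc
M = m − 5 log₁₀ d + 5 = 7.34 − 5·0.6556 + 5 = 9.062
M − M_☉ = 9.062 − 4.83 = 4.232
L/L_☉ = 10^(−0.4 × 4.232) = 0.02029

M ≈ 9.06; L/L_☉ ≈ 0.020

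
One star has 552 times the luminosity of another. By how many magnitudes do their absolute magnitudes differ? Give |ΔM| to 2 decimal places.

|ΔM| ≈ 6.85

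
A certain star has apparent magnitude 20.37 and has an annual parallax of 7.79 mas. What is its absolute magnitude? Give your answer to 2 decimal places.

M ≈ 14.83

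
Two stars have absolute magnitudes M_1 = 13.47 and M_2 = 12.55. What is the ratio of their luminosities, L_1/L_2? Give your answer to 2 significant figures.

L_1/L_2 ≈ 0.43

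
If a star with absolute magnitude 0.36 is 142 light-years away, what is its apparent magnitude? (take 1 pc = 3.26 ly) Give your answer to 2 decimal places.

d = 142 ly / 3.26 = 43.56 pc
m = M + 5 log₁₀ d − 5 = 0.36 + 5·1.6391 − 5 = 3.555

m ≈ 3.56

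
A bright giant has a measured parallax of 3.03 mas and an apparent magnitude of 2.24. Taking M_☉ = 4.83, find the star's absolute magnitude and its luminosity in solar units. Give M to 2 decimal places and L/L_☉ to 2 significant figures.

d = 1/p = 1000/3.03 mas = 330.0 pc
M = m − 5 log₁₀ d + 5 = 2.24 − 5·2.5186 + 5 = -5.353
M − M_☉ = -5.353 − 4.83 = -10.183
L/L_☉ = 10^(−0.4 × -10.183) = 11830

M ≈ -5.35; L/L_☉ ≈ 12000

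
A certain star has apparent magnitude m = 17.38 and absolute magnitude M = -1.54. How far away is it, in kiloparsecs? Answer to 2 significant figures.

d ≈ 61 kpc

μ = m − M = 18.920
m − M = 5 log₁₀ d − 5
log₁₀ d = (m − M)/5 + 1 = 4.7840
d = 10^4.7840 = 60810 pc
= 60.81 kpc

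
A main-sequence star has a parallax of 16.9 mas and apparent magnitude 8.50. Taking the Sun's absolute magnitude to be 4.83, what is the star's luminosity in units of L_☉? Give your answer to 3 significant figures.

d = 1/p = 1000/16.9 mas = 59.17 pc
M = m − 5 log₁₀ d + 5 = 8.50 − 5·1.7721 + 5 = 4.639
M − M_☉ = 4.639 − 4.83 = -0.191
L/L_☉ = 10^(−0.4 × -0.191) = 1.192

L/L_☉ ≈ 1.19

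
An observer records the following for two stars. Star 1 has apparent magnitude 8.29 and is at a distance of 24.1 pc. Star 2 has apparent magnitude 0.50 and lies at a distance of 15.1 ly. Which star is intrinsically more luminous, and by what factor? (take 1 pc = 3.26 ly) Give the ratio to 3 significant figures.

Star 2 is more luminous, by a factor of 48.2.

Star 1: M = m − 5 log₁₀ d + 5 = 8.29 − 5·1.3820 + 5 = 6.380
Star 2: d = 15.1 ly / 3.26 = 4.632 pc
Star 2: M = m − 5 log₁₀ d + 5 = 0.50 − 5·0.6658 + 5 = 2.171
ΔM = M_1 − M_2 = 6.380 − (2.171) = 4.209; smaller M is more luminous → Star 2.
L ratio = 10^(0.4 |ΔM|) = 10^1.683 = 48.25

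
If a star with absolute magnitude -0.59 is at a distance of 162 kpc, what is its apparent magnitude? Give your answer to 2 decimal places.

d = 162 kpc = 162000 pc
m = M + 5 log₁₀ d − 5 = -0.59 + 5·5.2095 − 5 = 20.458

m ≈ 20.46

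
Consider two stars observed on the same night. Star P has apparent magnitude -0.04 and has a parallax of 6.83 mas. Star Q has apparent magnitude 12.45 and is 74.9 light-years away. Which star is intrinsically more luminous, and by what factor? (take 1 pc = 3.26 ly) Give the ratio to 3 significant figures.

Star P: p = 6.83 mas = 6.83×10^-3″ → d = 1/p = 146.4 pc
Star P: M = m − 5 log₁₀ d + 5 = -0.04 − 5·2.1656 + 5 = -5.868
Star Q: d = 74.9 ly / 3.26 = 22.98 pc
Star Q: M = m − 5 log₁₀ d + 5 = 12.45 − 5·1.3613 + 5 = 10.644
ΔM = M_P − M_Q = -5.868 − (10.644) = -16.512; smaller M is more luminous → Star P.
L ratio = 10^(0.4 |ΔM|) = 10^6.605 = 4.024×10^6

Star P is more luminous, by a factor of 4.02×10^6.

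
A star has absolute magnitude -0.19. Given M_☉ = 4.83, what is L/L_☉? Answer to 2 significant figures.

L/L_☉ ≈ 100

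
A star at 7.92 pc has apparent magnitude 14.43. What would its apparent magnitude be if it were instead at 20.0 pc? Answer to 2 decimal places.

m ≈ 16.44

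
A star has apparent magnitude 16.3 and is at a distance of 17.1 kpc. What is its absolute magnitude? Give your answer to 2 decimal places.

M ≈ 0.14

d = 17.1 kpc = 17100 pc
5 log₁₀(d/10 pc) = 5 log₁₀(17100) − 5 = 16.165
M = m − 5 log₁₀(d/10) = 16.3 − 16.165 = 0.135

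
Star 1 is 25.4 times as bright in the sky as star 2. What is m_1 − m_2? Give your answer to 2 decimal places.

m_1 − m_2 ≈ -3.51

Pogson: Δm = −2.5 log₁₀(ratio) = −2.5 log₁₀(25.4) = −2.5 × 1.4048 = -3.512
Star 1 is brighter, so it has the smaller magnitude: the difference is negative.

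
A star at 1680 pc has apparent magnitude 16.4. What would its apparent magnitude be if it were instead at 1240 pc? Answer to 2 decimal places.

Flux ∝ 1/d², so Δm = 5 log₁₀(d₂/d₁) = 5 log₁₀(1240/1680) = -0.659
m₂ = m₁ + Δm = 16.4 + (-0.659) = 15.741

m ≈ 15.74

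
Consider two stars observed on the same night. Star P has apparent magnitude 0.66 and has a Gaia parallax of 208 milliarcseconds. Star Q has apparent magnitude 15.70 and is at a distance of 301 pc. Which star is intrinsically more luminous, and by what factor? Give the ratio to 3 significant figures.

Star P: p = 208 mas = 0.208″ → d = 1/p = 4.808 pc
Star P: M = m − 5 log₁₀ d + 5 = 0.66 − 5·0.6819 + 5 = 2.250
Star Q: M = m − 5 log₁₀ d + 5 = 15.70 − 5·2.4786 + 5 = 8.307
ΔM = M_P − M_Q = 2.250 − (8.307) = -6.057; smaller M is more luminous → Star P.
L ratio = 10^(0.4 |ΔM|) = 10^2.423 = 264.7

Star P is more luminous, by a factor of 265.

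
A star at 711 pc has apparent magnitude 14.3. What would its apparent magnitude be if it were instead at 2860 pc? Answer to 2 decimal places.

m ≈ 17.32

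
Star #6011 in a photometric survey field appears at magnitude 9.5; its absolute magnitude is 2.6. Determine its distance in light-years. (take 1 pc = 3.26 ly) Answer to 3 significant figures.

d ≈ 782 ly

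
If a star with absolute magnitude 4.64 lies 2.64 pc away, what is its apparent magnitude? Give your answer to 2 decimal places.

m ≈ 1.75

m = M + 5 log₁₀ d − 5 = 4.64 + 5·0.4216 − 5 = 1.748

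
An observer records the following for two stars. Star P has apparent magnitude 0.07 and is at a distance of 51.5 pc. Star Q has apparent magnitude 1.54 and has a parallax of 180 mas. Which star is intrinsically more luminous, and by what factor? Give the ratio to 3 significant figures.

Star P: M = m − 5 log₁₀ d + 5 = 0.07 − 5·1.7118 + 5 = -3.489
Star Q: p = 180 mas = 0.180″ → d = 1/p = 5.556 pc
Star Q: M = m − 5 log₁₀ d + 5 = 1.54 − 5·0.7447 + 5 = 2.816
ΔM = M_P − M_Q = -3.489 − (2.816) = -6.305; smaller M is more luminous → Star P.
L ratio = 10^(0.4 |ΔM|) = 10^2.522 = 332.8

Star P is more luminous, by a factor of 333.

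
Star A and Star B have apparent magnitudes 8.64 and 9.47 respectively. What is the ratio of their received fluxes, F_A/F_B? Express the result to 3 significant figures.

Δm = 8.64 − (9.47) = -0.83
Flux ratio = 10^(−0.4 Δm) = 10^(−0.4 × -0.83) = 10^0.332 = 2.148

F_A/F_B ≈ 2.15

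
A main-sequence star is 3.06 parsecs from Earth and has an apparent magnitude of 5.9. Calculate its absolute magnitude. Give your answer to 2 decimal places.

M ≈ 8.47

5 log₁₀(d/10 pc) = 5 log₁₀(3.060) − 5 = -2.571
M = m − 5 log₁₀(d/10) = 5.9 + 2.571 = 8.471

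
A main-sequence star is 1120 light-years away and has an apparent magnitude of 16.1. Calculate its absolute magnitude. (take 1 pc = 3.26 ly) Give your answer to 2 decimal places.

d = 1120 ly / 3.26 = 343.6 pc
5 log₁₀(d/10 pc) = 5 log₁₀(343.6) − 5 = 7.680
M = m − 5 log₁₀(d/10) = 16.1 − 7.680 = 8.420

M ≈ 8.42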